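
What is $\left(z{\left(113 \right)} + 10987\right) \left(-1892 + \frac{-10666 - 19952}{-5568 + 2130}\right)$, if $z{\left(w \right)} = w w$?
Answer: $- \frac{8544344276}{191} \approx -4.4735 \cdot 10^{7}$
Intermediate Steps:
$z{\left(w \right)} = w^{2}$
$\left(z{\left(113 \right)} + 10987\right) \left(-1892 + \frac{-10666 - 19952}{-5568 + 2130}\right) = \left(113^{2} + 10987\right) \left(-1892 + \frac{-10666 - 19952}{-5568 + 2130}\right) = \left(12769 + 10987\right) \left(-1892 - \frac{30618}{-3438}\right) = 23756 \left(-1892 - - \frac{1701}{191}\right) = 23756 \left(-1892 + \frac{1701}{191}\right) = 23756 \left(- \frac{359671}{191}\right) = - \frac{8544344276}{191}$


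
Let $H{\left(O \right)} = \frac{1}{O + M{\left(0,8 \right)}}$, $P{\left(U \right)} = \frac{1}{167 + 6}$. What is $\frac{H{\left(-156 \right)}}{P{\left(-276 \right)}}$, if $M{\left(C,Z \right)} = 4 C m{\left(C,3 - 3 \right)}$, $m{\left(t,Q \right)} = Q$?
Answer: $- \frac{173}{156} \approx -1.109$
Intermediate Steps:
$P{\left(U \right)} = \frac{1}{173}$
$M{\left(C,Z \right)} = 0$ ($M{\left(C,Z \right)} = 4 C \left(3 - 3\right) = 4 C 0 = 0$)
$H{\left(O \right)} = \frac{1}{O}$ ($H{\left(O \right)} = \frac{1}{O + 0} = \frac{1}{O}$)
$\frac{H{\left(-156 \right)}}{P{\left(-276 \right)}} = \frac{\frac{1}{\frac{1}{173}}}{-156} = \left(- \frac{1}{156}\right) 173 = - \frac{173}{156}$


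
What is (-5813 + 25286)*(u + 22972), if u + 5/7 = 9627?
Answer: 4443504924/7 ≈ 6.3479e+8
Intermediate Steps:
u = 67384/7 (u = -5/7 + 9627 = 67384/7 ≈ 9626.3)
(-5813 + 25286)*(u + 22972) = (-5813 + 25286)*(67384/7 + 22972) = 19473*(228188/7) = 4443504924/7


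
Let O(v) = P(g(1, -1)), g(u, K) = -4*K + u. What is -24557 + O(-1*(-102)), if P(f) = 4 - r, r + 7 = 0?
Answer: -24546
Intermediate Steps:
r = -7 (r = -7 + 0 = -7)
g(u, K) = u - 4*K
P(f) = 11 (P(f) = 4 - 1*(-7) = 4 + 7 = 11)
O(v) = 11
-24557 + O(-1*(-102)) = -24557 + 11 = -24546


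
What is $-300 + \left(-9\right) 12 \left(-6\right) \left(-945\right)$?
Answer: $-612660$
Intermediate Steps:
$-300 + \left(-9\right) 12 \left(-6\right) \left(-945\right) = -300 + \left(-108\right) \left(-6\right) \left(-945\right) = -300 + 648 \left(-945\right) = -300 - 612360 = -612660$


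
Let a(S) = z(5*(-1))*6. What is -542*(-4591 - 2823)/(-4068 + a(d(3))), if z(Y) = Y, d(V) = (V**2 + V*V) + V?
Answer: -2009194/2049 ≈ -980.57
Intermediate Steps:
d(V) = V + 2*V**2 (d(V) = (V**2 + V**2) + V = 2*V**2 + V = V + 2*V**2)
a(S) = -30 (a(S) = (5*(-1))*6 = -5*6 = -30)
-542*(-4591 - 2823)/(-4068 + a(d(3))) = -542*(-4591 - 2823)/(-4068 - 30) = -542/((-4098/(-7414))) = -542/((-4098*(-1/7414))) = -542/2049/3707 = -542*3707/2049 = -2009194/2049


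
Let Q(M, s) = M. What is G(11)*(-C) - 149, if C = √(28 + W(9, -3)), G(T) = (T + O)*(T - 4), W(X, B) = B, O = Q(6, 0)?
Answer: -744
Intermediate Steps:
O = 6
G(T) = (-4 + T)*(6 + T) (G(T) = (T + 6)*(T - 4) = (6 + T)*(-4 + T) = (-4 + T)*(6 + T))
C = 5 (C = √(28 - 3) = √25 = 5)
G(11)*(-C) - 149 = (-24 + 11² + 2*11)*(-1*5) - 149 = (-24 + 121 + 22)*(-5) - 149 = 119*(-5) - 149 = -595 - 149 = -744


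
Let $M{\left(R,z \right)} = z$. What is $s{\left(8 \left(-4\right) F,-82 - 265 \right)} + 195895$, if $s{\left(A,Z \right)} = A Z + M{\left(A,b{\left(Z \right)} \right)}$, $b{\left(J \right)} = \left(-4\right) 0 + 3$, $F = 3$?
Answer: $229210$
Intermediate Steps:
$b{\left(J \right)} = 3$ ($b{\left(J \right)} = 0 + 3 = 3$)
$s{\left(A,Z \right)} = 3 + A Z$ ($s{\left(A,Z \right)} = A Z + 3 = 3 + A Z$)
$s{\left(8 \left(-4\right) F,-82 - 265 \right)} + 195895 = \left(3 + 8 \left(-4\right) 3 \left(-82 - 265\right)\right) + 195895 = \left(3 + \left(-32\right) 3 \left(-82 - 265\right)\right) + 195895 = \left(3 - 96 \left(-82 - 265\right)\right) + 195895 = \left(3 - -33312\right) + 195895 = \left(3 + 33312\right) + 195895 = 33315 + 195895 = 229210$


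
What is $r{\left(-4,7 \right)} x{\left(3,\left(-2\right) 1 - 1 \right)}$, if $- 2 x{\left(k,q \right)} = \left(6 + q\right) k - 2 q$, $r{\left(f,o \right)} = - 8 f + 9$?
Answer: $- \frac{615}{2} \approx -307.5$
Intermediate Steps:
$r{\left(f,o \right)} = 9 - 8 f$
$x{\left(k,q \right)} = q - \frac{k \left(6 + q\right)}{2}$ ($x{\left(k,q \right)} = - \frac{\left(6 + q\right) k - 2 q}{2} = - \frac{k \left(6 + q\right) - 2 q}{2} = - \frac{- 2 q + k \left(6 + q\right)}{2} = q - \frac{k \left(6 + q\right)}{2}$)
$r{\left(-4,7 \right)} x{\left(3,\left(-2\right) 1 - 1 \right)} = \left(9 - -32\right) \left(\left(\left(-2\right) 1 - 1\right) - 9 - \frac{3 \left(\left(-2\right) 1 - 1\right)}{2}\right) = \left(9 + 32\right) \left(\left(-2 - 1\right) - 9 - \frac{3 \left(-2 - 1\right)}{2}\right) = 41 \left(-3 - 9 - \frac{3}{2} \left(-3\right)\right) = 41 \left(-3 - 9 + \frac{9}{2}\right) = 41 \left(- \frac{15}{2}\right) = - \frac{615}{2}$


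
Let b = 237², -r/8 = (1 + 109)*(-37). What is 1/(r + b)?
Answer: 1/88729 ≈ 1.1270e-5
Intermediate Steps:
r = 32560 (r = -8*(1 + 109)*(-37) = -880*(-37) = -8*(-4070) = 32560)
b = 56169
1/(r + b) = 1/(32560 + 56169) = 1/88729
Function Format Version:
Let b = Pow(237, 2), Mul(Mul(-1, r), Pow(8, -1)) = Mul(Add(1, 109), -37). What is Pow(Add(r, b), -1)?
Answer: Rational(1, 88729) ≈ 1.1270e-5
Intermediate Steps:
r = 32560 (r = Mul(-8, Mul(Add(1, 109), -37)) = Mul(-8, Mul(110, -37)) = Mul(-8, -4070) = 32560)
b = 56169
Pow(Add(r, b), -1) = Pow(Add(32560, 56169), -1) = Pow(88729, -1) = Rational(1, 88729)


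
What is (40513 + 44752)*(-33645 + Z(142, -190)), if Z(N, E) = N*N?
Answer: -1149457465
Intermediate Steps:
Z(N, E) = N²
(40513 + 44752)*(-33645 + Z(142, -190)) = (40513 + 44752)*(-33645 + 142²) = 85265*(-33645 + 20164) = 85265*(-13481) = -1149457465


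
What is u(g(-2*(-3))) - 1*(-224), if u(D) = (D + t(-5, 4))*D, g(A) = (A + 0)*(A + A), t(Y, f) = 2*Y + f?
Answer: 4976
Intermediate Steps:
t(Y, f) = f + 2*Y
g(A) = 2*A² (g(A) = A*(2*A) = 2*A²)
u(D) = D*(-6 + D) (u(D) = (D + (4 + 2*(-5)))*D = (D + (4 - 10))*D = (D - 6)*D = (-6 + D)*D = D*(-6 + D))
u(g(-2*(-3))) - 1*(-224) = (2*(-2*(-3))²)*(-6 + 2*(-2*(-3))²) - 1*(-224) = (2*6²)*(-6 + 2*6²) + 224 = (2*36)*(-6 + 2*36) + 224 = 72*(-6 + 72) + 224 = 72*66 + 224 = 4752 + 224 = 4976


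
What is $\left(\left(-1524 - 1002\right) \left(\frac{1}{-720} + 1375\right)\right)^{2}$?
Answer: $\frac{173713553162997241}{14400} \approx 1.2063 \cdot 10^{13}$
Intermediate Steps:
$\left(\left(-1524 - 1002\right) \left(\frac{1}{-720} + 1375\right)\right)^{2} = \left(- 2526 \left(- \frac{1}{720} + 1375\right)\right)^{2} = \left(\left(-2526\right) \frac{989999}{720}\right)^{2} = \left(- \frac{416789579}{120}\right)^{2} = \frac{173713553162997241}{14400}$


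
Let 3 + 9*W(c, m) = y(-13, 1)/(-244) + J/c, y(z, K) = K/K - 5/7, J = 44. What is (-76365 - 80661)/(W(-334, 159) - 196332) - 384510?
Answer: -96898141560415818/252004741393 ≈ -3.8451e+5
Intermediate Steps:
y(z, K) = 2/7 (y(z, K) = 1 - 5*1/7 = 1 - 5/7 = 2/7)
W(c, m) = -2563/7686 + 44/(9*c) (W(c, m) = -1/3 + ((2/7)/(-244) + 44/c)/9 = -1/3 + ((2/7)*(-1/244) + 44/c)/9 = -1/3 + (-1/854 + 44/c)/9 = -1/3 + (-1/7686 + 44/(9*c)) = -2563/7686 + 44/(9*c))
(-76365 - 80661)/(W(-334, 159) - 196332) - 384510 = (-76365 - 80661)/((11/7686)*(3416 - 233*(-334))/(-334) - 196332) - 384510 = -157026/((11/7686)*(-1/334)*(3416 + 77822) - 196332) - 384510 = -157026/((11/7686)*(-1/334)*81238 - 196332) - 384510 = -157026/(-446809/1283562 - 196332) - 384510 = -157026/(-252004741393/1283562) - 384510 = -157026*(-1283562/252004741393) - 384510 = 201552606612/252004741393 - 384510 = -96898141560415818/252004741393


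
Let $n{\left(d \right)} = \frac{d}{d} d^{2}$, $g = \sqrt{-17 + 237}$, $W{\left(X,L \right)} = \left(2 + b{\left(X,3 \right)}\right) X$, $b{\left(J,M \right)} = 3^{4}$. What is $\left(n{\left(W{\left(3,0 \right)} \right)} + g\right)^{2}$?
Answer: $3844124221 + 248004 \sqrt{55} \approx 3.846 \cdot 10^{9}$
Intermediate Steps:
$b{\left(J,M \right)} = 81$
$W{\left(X,L \right)} = 83 X$ ($W{\left(X,L \right)} = \left(2 + 81\right) X = 83 X$)
$g = 2 \sqrt{55}$ ($g = \sqrt{220} = 2 \sqrt{55} \approx 14.832$)
$n{\left(d \right)} = d^{2}$ ($n{\left(d \right)} = 1 d^{2} = d^{2}$)
$\left(n{\left(W{\left(3,0 \right)} \right)} + g\right)^{2} = \left(\left(83 \cdot 3\right)^{2} + 2 \sqrt{55}\right)^{2} = \left(249^{2} + 2 \sqrt{55}\right)^{2} = \left(62001 + 2 \sqrt{55}\right)^{2}$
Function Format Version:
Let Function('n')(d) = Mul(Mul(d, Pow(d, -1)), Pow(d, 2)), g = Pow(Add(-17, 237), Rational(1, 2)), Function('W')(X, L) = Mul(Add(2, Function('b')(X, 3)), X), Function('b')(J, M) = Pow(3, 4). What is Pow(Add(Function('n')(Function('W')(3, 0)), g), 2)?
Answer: Add(3844124221, Mul(248004, Pow(55, Rational(1, 2)))) ≈ 3.8460e+9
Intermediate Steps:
Function('b')(J, M) = 81
Function('W')(X, L) = Mul(83, X) (Function('W')(X, L) = Mul(Add(2, 81), X) = Mul(83, X))
g = Mul(2, Pow(55, Rational(1, 2))) (g = Pow(220, Rational(1, 2)) = Mul(2, Pow(55, Rational(1, 2))) ≈ 14.832)
Function('n')(d) = Pow(d, 2) (Function('n')(d) = Mul(1, Pow(d, 2)) = Pow(d, 2))
Pow(Add(Function('n')(Function('W')(3, 0)), g), 2) = Pow(Add(Pow(Mul(83, 3), 2), Mul(2, Pow(55, Rational(1, 2)))), 2) = Pow(Add(Pow(249, 2), Mul(2, Pow(55, Rational(1, 2)))), 2) = Pow(Add(62001, Mul(2, Pow(55, Rational(1, 2)))), 2)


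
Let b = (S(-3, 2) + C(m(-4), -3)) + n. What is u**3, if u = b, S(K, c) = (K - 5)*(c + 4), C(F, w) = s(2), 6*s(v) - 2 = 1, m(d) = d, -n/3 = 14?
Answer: -5735339/8 ≈ -7.1692e+5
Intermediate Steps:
n = -42 (n = -3*14 = -42)
s(v) = 1/2 (s(v) = 1/3 + (1/6)*1 = 1/3 + 1/6 = 1/2)
C(F, w) = 1/2
S(K, c) = (-5 + K)*(4 + c)
b = -179/2 (b = ((-20 - 5*2 + 4*(-3) - 3*2) + 1/2) - 42 = ((-20 - 10 - 12 - 6) + 1/2) - 42 = (-48 + 1/2) - 42 = -95/2 - 42 = -179/2 ≈ -89.500)
u = -179/2 ≈ -89.500
u**3 = (-179/2)**3 = -5735339/8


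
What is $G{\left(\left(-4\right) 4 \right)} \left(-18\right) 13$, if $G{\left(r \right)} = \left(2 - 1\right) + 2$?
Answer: $-702$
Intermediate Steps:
$G{\left(r \right)} = 3$ ($G{\left(r \right)} = 1 + 2 = 3$)
$G{\left(\left(-4\right) 4 \right)} \left(-18\right) 13 = 3 \left(-18\right) 13 = \left(-54\right) 13 = -702$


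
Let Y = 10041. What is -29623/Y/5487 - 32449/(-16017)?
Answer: 595767370864/294152028813 ≈ 2.0254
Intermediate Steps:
-29623/Y/5487 - 32449/(-16017) = -29623/10041/5487 - 32449/(-16017) = -29623*1/10041*(1/5487) - 32449*(-1/16017) = -29623/10041*1/5487 + 32449/16017 = -29623/55094967 + 32449/16017 = 595767370864/294152028813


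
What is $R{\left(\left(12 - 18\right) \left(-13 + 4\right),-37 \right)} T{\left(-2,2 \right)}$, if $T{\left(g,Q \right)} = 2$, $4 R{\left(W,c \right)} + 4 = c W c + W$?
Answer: $36988$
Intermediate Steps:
$R{\left(W,c \right)} = -1 + \frac{W}{4} + \frac{W c^{2}}{4}$ ($R{\left(W,c \right)} = -1 + \frac{c W c + W}{4} = -1 + \frac{W c c + W}{4} = -1 + \frac{W c^{2} + W}{4} = -1 + \frac{W + W c^{2}}{4} = -1 + \left(\frac{W}{4} + \frac{W c^{2}}{4}\right) = -1 + \frac{W}{4} + \frac{W c^{2}}{4}$)
$R{\left(\left(12 - 18\right) \left(-13 + 4\right),-37 \right)} T{\left(-2,2 \right)} = \left(-1 + \frac{\left(12 - 18\right) \left(-13 + 4\right)}{4} + \frac{\left(12 - 18\right) \left(-13 + 4\right) \left(-37\right)^{2}}{4}\right) 2 = \left(-1 + \frac{\left(-6\right) \left(-9\right)}{4} + \frac{1}{4} \left(\left(-6\right) \left(-9\right)\right) 1369\right) 2 = \left(-1 + \frac{1}{4} \cdot 54 + \frac{1}{4} \cdot 54 \cdot 1369\right) 2 = \left(-1 + \frac{27}{2} + \frac{36963}{2}\right) 2 = 18494 \cdot 2 = 36988$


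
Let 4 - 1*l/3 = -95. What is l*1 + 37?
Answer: 334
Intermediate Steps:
l = 297 (l = 12 - 3*(-95) = 12 + 285 = 297)
l*1 + 37 = 297*1 + 37 = 297 + 37 = 334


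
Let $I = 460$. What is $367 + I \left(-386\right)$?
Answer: $-177193$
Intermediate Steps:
$367 + I \left(-386\right) = 367 + 460 \left(-386\right) = 367 - 177560 = -177193$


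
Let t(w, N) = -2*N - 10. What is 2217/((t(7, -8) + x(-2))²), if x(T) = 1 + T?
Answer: 2217/25 ≈ 88.680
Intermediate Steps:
t(w, N) = -10 - 2*N
2217/((t(7, -8) + x(-2))²) = 2217/(((-10 - 2*(-8)) + (1 - 2))²) = 2217/(((-10 + 16) - 1)²) = 2217/((6 - 1)²) = 2217/(5²) = 2217/25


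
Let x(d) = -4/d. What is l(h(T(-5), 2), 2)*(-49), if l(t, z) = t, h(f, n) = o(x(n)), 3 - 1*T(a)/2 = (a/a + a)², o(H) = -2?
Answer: 98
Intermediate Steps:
T(a) = 6 - 2*(1 + a)² (T(a) = 6 - 2*(a/a + a)² = 6 - 2*(1 + a)²)
h(f, n) = -2
l(h(T(-5), 2), 2)*(-49) = -2*(-49) = 98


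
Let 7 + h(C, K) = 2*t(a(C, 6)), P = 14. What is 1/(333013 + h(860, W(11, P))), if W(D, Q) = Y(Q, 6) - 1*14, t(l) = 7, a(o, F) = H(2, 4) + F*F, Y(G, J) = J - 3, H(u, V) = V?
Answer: 1/333020 ≈ 3.0028e-6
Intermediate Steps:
Y(G, J) = -3 + J
a(o, F) = 4 + F**2 (a(o, F) = 4 + F*F = 4 + F**2)
W(D, Q) = -11 (W(D, Q) = (-3 + 6) - 1*14 = 3 - 14 = -11)
h(C, K) = 7 (h(C, K) = -7 + 2*7 = -7 + 14 = 7)
1/(333013 + h(860, W(11, P))) = 1/(333013 + 7) = 1/333020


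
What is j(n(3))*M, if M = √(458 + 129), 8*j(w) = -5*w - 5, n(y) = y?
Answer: -5*√587/2 ≈ -60.570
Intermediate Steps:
j(w) = -5/8 - 5*w/8 (j(w) = (-5*w - 5)/8 = (-5 - 5*w)/8 = -5/8 - 5*w/8)
M = √587 ≈ 24.228
j(n(3))*M = (-5/8 - 5/8*3)*√587 = (-5/8 - 15/8)*√587 = -5*√587/2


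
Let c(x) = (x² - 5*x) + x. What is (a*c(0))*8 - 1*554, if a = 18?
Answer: -554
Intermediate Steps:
c(x) = x² - 4*x
(a*c(0))*8 - 1*554 = (18*(0*(-4 + 0)))*8 - 1*554 = (18*(0*(-4)))*8 - 554 = (18*0)*8 - 554 = 0*8 - 554 = 0 - 554 = -554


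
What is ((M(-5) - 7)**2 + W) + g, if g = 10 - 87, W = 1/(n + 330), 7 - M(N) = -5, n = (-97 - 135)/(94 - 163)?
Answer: -1196035/23002 ≈ -51.997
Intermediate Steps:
n = 232/69 (n = -232/(-69) = -232*(-1/69) = 232/69 ≈ 3.3623)
M(N) = 12 (M(N) = 7 - 1*(-5) = 7 + 5 = 12)
W = 69/23002 (W = 1/(232/69 + 330) = 1/(23002/69) = 69/23002 ≈ 0.0029997)
g = -77
((M(-5) - 7)**2 + W) + g = ((12 - 7)**2 + 69/23002) - 77 = (5**2 + 69/23002) - 77 = (25 + 69/23002) - 77 = 575119/23002 - 77 = -1196035/23002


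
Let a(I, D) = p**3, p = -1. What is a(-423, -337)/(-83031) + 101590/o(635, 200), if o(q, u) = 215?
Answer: 1687023901/3570333 ≈ 472.51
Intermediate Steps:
a(I, D) = -1 (a(I, D) = (-1)**3 = -1)
a(-423, -337)/(-83031) + 101590/o(635, 200) = -1/(-83031) + 101590/215 = -1*(-1/83031) + 101590*(1/215) = 1/83031 + 20318/43 = 1687023901/3570333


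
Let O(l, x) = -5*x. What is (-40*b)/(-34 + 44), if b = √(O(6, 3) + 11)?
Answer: -8*I ≈ -8.0*I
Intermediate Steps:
b = 2*I (b = √(-5*3 + 11) = √(-15 + 11) = √(-4) = 2*I ≈ 2.0*I)
(-40*b)/(-34 + 44) = (-80*I)/(-34 + 44) = -80*I/10 = -80*I*(⅒) = -8*I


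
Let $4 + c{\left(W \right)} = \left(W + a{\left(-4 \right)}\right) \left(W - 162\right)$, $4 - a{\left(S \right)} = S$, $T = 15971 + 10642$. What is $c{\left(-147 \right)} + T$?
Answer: $69560$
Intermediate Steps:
$T = 26613$
$a{\left(S \right)} = 4 - S$
$c{\left(W \right)} = -4 + \left(-162 + W\right) \left(8 + W\right)$ ($c{\left(W \right)} = -4 + \left(W + \left(4 - -4\right)\right) \left(W - 162\right) = -4 + \left(W + \left(4 + 4\right)\right) \left(-162 + W\right) = -4 + \left(W + 8\right) \left(-162 + W\right) = -4 + \left(8 + W\right) \left(-162 + W\right) = -4 + \left(-162 + W\right) \left(8 + W\right)$)
$c{\left(-147 \right)} + T = \left(-1300 + \left(-147\right)^{2} - -22638\right) + 26613 = \left(-1300 + 21609 + 22638\right) + 26613 = 42947 + 26613 = 69560$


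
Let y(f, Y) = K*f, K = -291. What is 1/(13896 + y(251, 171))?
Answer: -1/59145 ≈ -1.6908e-5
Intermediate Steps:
y(f, Y) = -291*f
1/(13896 + y(251, 171)) = 1/(13896 - 291*251) = 1/(13896 - 73041) = 1/(-59145) = -1/59145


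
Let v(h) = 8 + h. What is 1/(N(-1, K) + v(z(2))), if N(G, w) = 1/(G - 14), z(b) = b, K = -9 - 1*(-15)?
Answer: 15/149 ≈ 0.10067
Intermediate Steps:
K = 6 (K = -9 + 15 = 6)
N(G, w) = 1/(-14 + G)
1/(N(-1, K) + v(z(2))) = 1/(1/(-14 - 1) + (8 + 2)) = 1/(1/(-15) + 10) = 1/(-1/15 + 10) = 1/(149/15) = 15/149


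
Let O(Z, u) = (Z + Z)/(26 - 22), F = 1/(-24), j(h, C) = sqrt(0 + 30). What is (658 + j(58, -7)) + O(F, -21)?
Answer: 31583/48 + sqrt(30) ≈ 663.46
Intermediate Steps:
j(h, C) = sqrt(30)
F = -1/24 ≈ -0.041667
O(Z, u) = Z/2 (O(Z, u) = (2*Z)/4 = (2*Z)*(1/4) = Z/2)
(658 + j(58, -7)) + O(F, -21) = (658 + sqrt(30)) + (1/2)*(-1/24) = (658 + sqrt(30)) - 1/48 = 31583/48 + sqrt(30)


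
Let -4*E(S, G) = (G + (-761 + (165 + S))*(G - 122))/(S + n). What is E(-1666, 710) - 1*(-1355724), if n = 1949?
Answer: 768004457/566 ≈ 1.3569e+6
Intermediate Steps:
E(S, G) = -(G + (-596 + S)*(-122 + G))/(4*(1949 + S)) (E(S, G) = -(G + (-761 + (165 + S))*(G - 122))/(4*(S + 1949)) = -(G + (-596 + S)*(-122 + G))/(4*(1949 + S)))
E(-1666, 710) - 1*(-1355724) = (-72712 + 122*(-1666) + 595*710 - 1*710*(-1666))/(4*(1949 - 1666)) - 1*(-1355724) = (¼)*(-72712 - 203252 + 422450 + 1182860)/283 + 1355724 = (¼)*(1/283)*1329346 + 1355724 = 664673/566 + 1355724 = 768004457/566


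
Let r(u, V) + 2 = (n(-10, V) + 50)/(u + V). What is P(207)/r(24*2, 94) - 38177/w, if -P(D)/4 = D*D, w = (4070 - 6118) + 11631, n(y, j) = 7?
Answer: 233224611077/2175341 ≈ 1.0721e+5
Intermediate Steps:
r(u, V) = -2 + 57/(V + u) (r(u, V) = -2 + (7 + 50)/(u + V) = -2 + 57/(V + u))
w = 9583 (w = -2048 + 11631 = 9583)
P(D) = -4*D² (P(D) = -4*D*D = -4*D²)
P(207)/r(24*2, 94) - 38177/w = (-4*207²)/(((57 - 2*94 - 48*2)/(94 + 24*2))) - 38177/9583 = (-4*42849)/(((57 - 188 - 2*48)/(94 + 48))) - 38177*1/9583 = -171396*142/(57 - 188 - 96) - 38177/9583 = -171396/((1/142)*(-227)) - 38177/9583 = -171396/(-227/142) - 38177/9583 = -171396*(-142/227) - 38177/9583 = 24338232/227 - 38177/9583 = 233224611077/2175341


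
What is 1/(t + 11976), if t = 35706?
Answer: 1/47682 ≈ 2.0972e-5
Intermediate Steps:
1/(t + 11976) = 1/(35706 + 11976) = 1/47682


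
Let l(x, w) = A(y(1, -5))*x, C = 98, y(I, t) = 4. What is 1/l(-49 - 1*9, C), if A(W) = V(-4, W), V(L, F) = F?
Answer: -1/232 ≈ -0.0043103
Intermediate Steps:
A(W) = W
l(x, w) = 4*x
1/l(-49 - 1*9, C) = 1/(4*(-49 - 1*9)) = 1/(4*(-49 - 9)) = 1/(4*(-58)) = 1/(-232) = -1/232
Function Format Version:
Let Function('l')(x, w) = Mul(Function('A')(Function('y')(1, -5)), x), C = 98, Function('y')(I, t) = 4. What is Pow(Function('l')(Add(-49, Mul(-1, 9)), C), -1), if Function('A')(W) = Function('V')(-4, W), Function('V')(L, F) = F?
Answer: Rational(-1, 232) ≈ -0.0043103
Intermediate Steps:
Function('A')(W) = W
Function('l')(x, w) = Mul(4, x)
Pow(Function('l')(Add(-49, Mul(-1, 9)), C), -1) = Pow(Mul(4, Add(-49, Mul(-1, 9))), -1) = Pow(Mul(4, Add(-49, -9)), -1) = Pow(Mul(4, -58), -1) = Pow(-232, -1) = Rational(-1, 232)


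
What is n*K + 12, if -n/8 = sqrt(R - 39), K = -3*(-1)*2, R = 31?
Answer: 12 - 96*I*sqrt(2) ≈ 12.0 - 135.76*I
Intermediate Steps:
K = 6 (K = 3*2 = 6)
n = -16*I*sqrt(2) (n = -8*sqrt(31 - 39) = -16*I*sqrt(2) ≈ -22.627*I)
n*K + 12 = -16*I*sqrt(2)*6 + 12 = -96*I*sqrt(2) + 12 = 12 - 96*I*sqrt(2)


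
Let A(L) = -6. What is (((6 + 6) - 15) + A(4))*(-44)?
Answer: 396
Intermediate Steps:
(((6 + 6) - 15) + A(4))*(-44) = (((6 + 6) - 15) - 6)*(-44) = ((12 - 15) - 6)*(-44) = (-3 - 6)*(-44) = -9*(-44) = 396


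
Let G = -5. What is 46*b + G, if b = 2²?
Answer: 179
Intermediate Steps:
b = 4
46*b + G = 46*4 - 5 = 184 - 5 = 179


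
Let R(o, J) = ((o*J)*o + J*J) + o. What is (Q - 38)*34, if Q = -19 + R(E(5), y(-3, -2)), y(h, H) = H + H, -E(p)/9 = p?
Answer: -278324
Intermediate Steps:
E(p) = -9*p
y(h, H) = 2*H
R(o, J) = o + J² + J*o² (R(o, J) = ((J*o)*o + J²) + o = (J*o² + J²) + o = (J² + J*o²) + o = o + J² + J*o²)
Q = -8148 (Q = -19 + (-9*5 + (2*(-2))² + (2*(-2))*(-9*5)²) = -19 + (-45 + (-4)² - 4*(-45)²) = -19 + (-45 + 16 - 4*2025) = -19 + (-45 + 16 - 8100) = -19 - 8129 = -8148)
(Q - 38)*34 = (-8148 - 38)*34 = -8186*34 = -278324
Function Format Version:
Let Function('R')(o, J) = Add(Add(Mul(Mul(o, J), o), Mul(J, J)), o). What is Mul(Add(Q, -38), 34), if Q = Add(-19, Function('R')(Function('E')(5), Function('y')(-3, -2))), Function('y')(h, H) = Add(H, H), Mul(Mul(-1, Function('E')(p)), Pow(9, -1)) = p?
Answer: -278324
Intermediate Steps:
Function('E')(p) = Mul(-9, p)
Function('y')(h, H) = Mul(2, H)
Function('R')(o, J) = Add(o, Pow(J, 2), Mul(J, Pow(o, 2))) (Function('R')(o, J) = Add(Add(Mul(Mul(J, o), o), Pow(J, 2)), o) = Add(Add(Mul(J, Pow(o, 2)), Pow(J, 2)), o) = Add(Add(Pow(J, 2), Mul(J, Pow(o, 2))), o) = Add(o, Pow(J, 2), Mul(J, Pow(o, 2))))
Q = -8148 (Q = Add(-19, Add(Mul(-9, 5), Pow(Mul(2, -2), 2), Mul(Mul(2, -2), Pow(Mul(-9, 5), 2)))) = Add(-19, Add(-45, Pow(-4, 2), Mul(-4, Pow(-45, 2)))) = Add(-19, Add(-45, 16, Mul(-4, 2025))) = Add(-19, Add(-45, 16, -8100)) = Add(-19, -8129) = -8148)
Mul(Add(Q, -38), 34) = Mul(Add(-8148, -38), 34) = Mul(-8186, 34) = -278324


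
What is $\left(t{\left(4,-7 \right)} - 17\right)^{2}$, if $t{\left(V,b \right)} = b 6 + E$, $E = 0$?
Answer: $3481$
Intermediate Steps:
$t{\left(V,b \right)} = 6 b$ ($t{\left(V,b \right)} = b 6 + 0 = 6 b + 0 = 6 b$)
$\left(t{\left(4,-7 \right)} - 17\right)^{2} = \left(6 \left(-7\right) - 17\right)^{2} = \left(-42 - 17\right)^{2} = \left(-59\right)^{2} = 3481$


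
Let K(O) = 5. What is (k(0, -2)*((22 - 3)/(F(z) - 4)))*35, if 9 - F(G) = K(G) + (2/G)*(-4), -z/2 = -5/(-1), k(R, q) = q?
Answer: 3325/2 ≈ 1662.5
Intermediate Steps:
z = -10 (z = -(-10)/(-1) = -(-10)*(-1) = -2*5 = -10)
F(G) = 4 + 8/G (F(G) = 9 - (5 + (2/G)*(-4)) = 9 - (5 - 8/G) = 9 + (-5 + 8/G) = 4 + 8/G)
(k(0, -2)*((22 - 3)/(F(z) - 4)))*35 = -2*(22 - 3)/((4 + 8/(-10)) - 4)*35 = -38/((4 + 8*(-⅒)) - 4)*35 = -38/((4 - ⅘) - 4)*35 = -38/(16/5 - 4)*35 = -38/(-⅘)*35 = -38*(-5)/4*35 = -2*(-95/4)*35 = (95/2)*35 = 3325/2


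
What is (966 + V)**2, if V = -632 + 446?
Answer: 608400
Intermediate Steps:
V = -186
(966 + V)**2 = (966 - 186)**2 = 780**2 = 608400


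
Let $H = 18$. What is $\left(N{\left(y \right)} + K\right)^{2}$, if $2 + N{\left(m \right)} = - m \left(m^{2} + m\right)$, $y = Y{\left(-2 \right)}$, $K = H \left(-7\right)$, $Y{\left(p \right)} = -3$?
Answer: $12100$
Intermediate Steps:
$K = -126$ ($K = 18 \left(-7\right) = -126$)
$y = -3$
$N{\left(m \right)} = -2 - m \left(m + m^{2}\right)$ ($N{\left(m \right)} = -2 + - m \left(m^{2} + m\right) = -2 + - m \left(m + m^{2}\right) = -2 - m \left(m + m^{2}\right)$)
$\left(N{\left(y \right)} + K\right)^{2} = \left(\left(-2 - \left(-3\right)^{2} - \left(-3\right)^{3}\right) - 126\right)^{2} = \left(\left(-2 - 9 - -27\right) - 126\right)^{2} = \left(\left(-2 - 9 + 27\right) - 126\right)^{2} = \left(16 - 126\right)^{2} = \left(-110\right)^{2} = 12100$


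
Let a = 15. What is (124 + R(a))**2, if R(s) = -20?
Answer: 10816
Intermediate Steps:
(124 + R(a))**2 = (124 - 20)**2 = 104**2 = 10816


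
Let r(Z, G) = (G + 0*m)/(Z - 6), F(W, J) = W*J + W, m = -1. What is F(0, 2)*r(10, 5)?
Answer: 0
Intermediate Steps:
F(W, J) = W + J*W (F(W, J) = J*W + W = W + J*W)
r(Z, G) = G/(-6 + Z) (r(Z, G) = (G + 0*(-1))/(Z - 6) = (G + 0)/(-6 + Z) = G/(-6 + Z))
F(0, 2)*r(10, 5) = (0*(1 + 2))*(5/(-6 + 10)) = (0*3)*(5/4) = 0*(5*(¼)) = 0*(5/4) = 0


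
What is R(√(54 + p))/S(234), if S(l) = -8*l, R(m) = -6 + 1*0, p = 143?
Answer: 1/312 ≈ 0.0032051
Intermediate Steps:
R(m) = -6 (R(m) = -6 + 0 = -6)
R(√(54 + p))/S(234) = -6/((-8*234)) = -6/(-1872) = -6*(-1/1872) = 1/312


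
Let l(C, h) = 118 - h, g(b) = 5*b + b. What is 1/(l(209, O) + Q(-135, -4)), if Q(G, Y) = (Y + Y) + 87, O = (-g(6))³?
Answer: 1/46853 ≈ 2.1343e-5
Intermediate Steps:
g(b) = 6*b
O = -46656 (O = (-6*6)³ = (-1*36)³ = (-36)³ = -46656)
Q(G, Y) = 87 + 2*Y (Q(G, Y) = 2*Y + 87 = 87 + 2*Y)
1/(l(209, O) + Q(-135, -4)) = 1/((118 - 1*(-46656)) + (87 + 2*(-4))) = 1/((118 + 46656) + (87 - 8)) = 1/(46774 + 79) = 1/46853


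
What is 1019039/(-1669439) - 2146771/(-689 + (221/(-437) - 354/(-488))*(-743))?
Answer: 382051832196216319/151704370997013 ≈ 2518.4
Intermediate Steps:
1019039/(-1669439) - 2146771/(-689 + (221/(-437) - 354/(-488))*(-743)) = 1019039*(-1/1669439) - 2146771/(-689 + (221*(-1/437) - 354*(-1/488))*(-743)) = -1019039/1669439 - 2146771/(-689 + (-221/437 + 177/244)*(-743)) = -1019039/1669439 - 2146771/(-689 + (23425/106628)*(-743)) = -1019039/1669439 - 2146771/(-689 - 17404775/106628) = -1019039/1669439 - 2146771/(-90871467/106628) = -1019039/1669439 - 2146771*(-106628/90871467) = -1019039/1669439 + 228905898188/90871467 = 382051832196216319/151704370997013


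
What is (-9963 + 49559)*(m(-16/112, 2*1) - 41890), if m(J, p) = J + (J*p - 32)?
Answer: -11619723372/7 ≈ -1.6600e+9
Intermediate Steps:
m(J, p) = -32 + J + J*p (m(J, p) = J + (-32 + J*p) = -32 + J + J*p)
(-9963 + 49559)*(m(-16/112, 2*1) - 41890) = (-9963 + 49559)*((-32 - 16/112 + (-16/112)*(2*1)) - 41890) = 39596*((-32 - 16*1/112 - 16*1/112*2) - 41890) = 39596*((-32 - 1/7 - 1/7*2) - 41890) = 39596*((-32 - 1/7 - 2/7) - 41890) = 39596*(-227/7 - 41890) = 39596*(-293457/7) = -11619723372/7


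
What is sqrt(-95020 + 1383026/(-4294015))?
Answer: 3*I*sqrt(194670929772463210)/4294015 ≈ 308.25*I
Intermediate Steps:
sqrt(-95020 + 1383026/(-4294015)) = sqrt(-95020 + 1383026*(-1/4294015)) = sqrt(-95020 - 1383026/4294015) = sqrt(-408018688326/4294015) = 3*I*sqrt(194670929772463210)/4294015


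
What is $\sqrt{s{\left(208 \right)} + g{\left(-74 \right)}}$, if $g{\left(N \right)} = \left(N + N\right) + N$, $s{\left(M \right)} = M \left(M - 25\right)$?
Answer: $\sqrt{37842} \approx 194.53$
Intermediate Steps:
$s{\left(M \right)} = M \left(-25 + M\right)$
$g{\left(N \right)} = 3 N$ ($g{\left(N \right)} = 2 N + N = 3 N$)
$\sqrt{s{\left(208 \right)} + g{\left(-74 \right)}} = \sqrt{208 \left(-25 + 208\right) + 3 \left(-74\right)} = \sqrt{208 \cdot 183 - 222} = \sqrt{38064 - 222} = \sqrt{37842}$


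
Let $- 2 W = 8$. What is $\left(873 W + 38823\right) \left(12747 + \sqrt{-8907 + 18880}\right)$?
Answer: $450364257 + 35331 \sqrt{9973} \approx 4.5389 \cdot 10^{8}$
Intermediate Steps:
$W = -4$ ($W = \left(- \frac{1}{2}\right) 8 = -4$)
$\left(873 W + 38823\right) \left(12747 + \sqrt{-8907 + 18880}\right) = \left(873 \left(-4\right) + 38823\right) \left(12747 + \sqrt{-8907 + 18880}\right) = \left(-3492 + 38823\right) \left(12747 + \sqrt{9973}\right) = 35331 \left(12747 + \sqrt{9973}\right) = 450364257 + 35331 \sqrt{9973}$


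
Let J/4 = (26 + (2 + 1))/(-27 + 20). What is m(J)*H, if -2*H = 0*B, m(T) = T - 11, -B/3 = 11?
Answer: 0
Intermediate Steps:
B = -33 (B = -3*11 = -33)
J = -116/7 (J = 4*((26 + (2 + 1))/(-27 + 20)) = 4*((26 + 3)/(-7)) = 4*(29*(-1/7)) = 4*(-29/7) = -116/7 ≈ -16.571)
m(T) = -11 + T
H = 0 (H = -0*(-33) = -1/2*0 = 0)
m(J)*H = (-11 - 116/7)*0 = -193/7*0 = 0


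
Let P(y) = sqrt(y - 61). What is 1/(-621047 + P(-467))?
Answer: -621047/385699376737 - 4*I*sqrt(33)/385699376737 ≈ -1.6102e-6 - 5.9576e-11*I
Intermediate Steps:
P(y) = sqrt(-61 + y)
1/(-621047 + P(-467)) = 1/(-621047 + sqrt(-61 - 467)) = 1/(-621047 + sqrt(-528)) = 1/(-621047 + 4*I*sqrt(33))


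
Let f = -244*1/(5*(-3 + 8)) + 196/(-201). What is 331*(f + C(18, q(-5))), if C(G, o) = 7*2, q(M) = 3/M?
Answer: 5430386/5025 ≈ 1080.7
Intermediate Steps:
C(G, o) = 14
f = -53944/5025 (f = -244/(5*5) + 196*(-1/201) = -244/25 - 196/201 = -53944/5025 ≈ -10.735)
331*(f + C(18, q(-5))) = 331*(-53944/5025 + 14) = 331*(16406/5025) = 5430386/5025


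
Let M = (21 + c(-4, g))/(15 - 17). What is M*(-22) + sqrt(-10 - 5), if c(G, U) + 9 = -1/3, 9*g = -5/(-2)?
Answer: 385/3 + I*sqrt(15) ≈ 128.33 + 3.873*I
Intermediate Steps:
g = 5/18 (g = (-5/(-2))/9 = (-5*(-1/2))/9 = (1/9)*(5/2) = 5/18 ≈ 0.27778)
c(G, U) = -28/3 (c(G, U) = -9 - 1/3 = -28/3)
M = -35/6 (M = (21 - 28/3)/(15 - 17) = (35/3)/(-2) = (35/3)*(-1/2) = -35/6 ≈ -5.8333)
M*(-22) + sqrt(-10 - 5) = -35/6*(-22) + sqrt(-10 - 5) = 385/3 + sqrt(-15) = 385/3 + I*sqrt(15)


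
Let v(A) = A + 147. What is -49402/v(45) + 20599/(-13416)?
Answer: -4630085/17888 ≈ -258.84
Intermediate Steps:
v(A) = 147 + A
-49402/v(45) + 20599/(-13416) = -49402/(147 + 45) + 20599/(-13416) = -49402/192 + 20599*(-1/13416) = -49402*1/192 - 20599/13416 = -24701/96 - 20599/13416 = -4630085/17888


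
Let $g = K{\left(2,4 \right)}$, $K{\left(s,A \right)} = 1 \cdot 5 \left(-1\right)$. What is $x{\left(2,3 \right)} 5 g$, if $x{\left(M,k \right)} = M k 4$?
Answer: $-600$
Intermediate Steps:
$x{\left(M,k \right)} = 4 M k$
$K{\left(s,A \right)} = -5$ ($K{\left(s,A \right)} = 5 \left(-1\right) = -5$)
$g = -5$
$x{\left(2,3 \right)} 5 g = 4 \cdot 2 \cdot 3 \cdot 5 \left(-5\right) = 24 \cdot 5 \left(-5\right) = 120 \left(-5\right) = -600$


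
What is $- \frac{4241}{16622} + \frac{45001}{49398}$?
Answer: $\frac{134627426}{205273389} \approx 0.65584$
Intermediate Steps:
$- \frac{4241}{16622} + \frac{45001}{49398} = \frac{134627426}{205273389}$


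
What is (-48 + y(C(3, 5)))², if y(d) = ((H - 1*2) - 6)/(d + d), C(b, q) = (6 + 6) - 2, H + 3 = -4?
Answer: 38025/16 ≈ 2376.6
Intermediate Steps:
H = -7 (H = -3 - 4 = -7)
C(b, q) = 10 (C(b, q) = 12 - 2 = 10)
y(d) = -15/(2*d) (y(d) = ((-7 - 1*2) - 6)/(d + d) = ((-7 - 2) - 6)/((2*d)) = (-9 - 6)*(1/(2*d)) = -15/(2*d))
(-48 + y(C(3, 5)))² = (-48 - 15/2/10)² = (-48 - 15/2*⅒)² = (-48 - ¾)² = (-195/4)² = 38025/16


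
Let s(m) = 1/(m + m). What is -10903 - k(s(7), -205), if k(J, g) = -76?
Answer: -10827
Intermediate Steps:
s(m) = 1/(2*m)
-10903 - k(s(7), -205) = -10903 - 1*(-76) = -10903 + 76 = -10827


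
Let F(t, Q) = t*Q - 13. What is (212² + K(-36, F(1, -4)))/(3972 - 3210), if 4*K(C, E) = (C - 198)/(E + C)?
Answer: 4764181/80772 ≈ 58.983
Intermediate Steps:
F(t, Q) = -13 + Q*t (F(t, Q) = Q*t - 13 = -13 + Q*t)
K(C, E) = (-198 + C)/(4*(C + E)) (K(C, E) = ((C - 198)/(E + C))/4 = ((-198 + C)/(C + E))/4 = (-198 + C)/(4*(C + E)))
(212² + K(-36, F(1, -4)))/(3972 - 3210) = (212² + (-198 - 36)/(4*(-36 + (-13 - 4*1))))/(3972 - 3210) = (44944 + (¼)*(-234)/(-36 + (-13 - 4)))/762 = (44944 + (¼)*(-234)/(-36 - 17))*(1/762) = (44944 + (¼)*(-234)/(-53))*(1/762) = (44944 + (¼)*(-1/53)*(-234))*(1/762) = (44944 + 117/106)*(1/762) = (4764181/106)*(1/762) = 4764181/80772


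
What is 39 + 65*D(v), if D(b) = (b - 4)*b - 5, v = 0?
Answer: -286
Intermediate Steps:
D(b) = -5 + b*(-4 + b) (D(b) = (-4 + b)*b - 5 = b*(-4 + b) - 5 = -5 + b*(-4 + b))
39 + 65*D(v) = 39 + 65*(-5 + 0**2 - 4*0) = 39 + 65*(-5 + 0 + 0) = 39 + 65*(-5) = 39 - 325 = -286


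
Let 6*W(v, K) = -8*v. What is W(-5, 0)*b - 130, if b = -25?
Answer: -890/3 ≈ -296.67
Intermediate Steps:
W(v, K) = -4*v/3 (W(v, K) = (-8*v)/6 = -4*v/3)
W(-5, 0)*b - 130 = -4/3*(-5)*(-25) - 130 = (20/3)*(-25) - 130 = -500/3 - 130 = -890/3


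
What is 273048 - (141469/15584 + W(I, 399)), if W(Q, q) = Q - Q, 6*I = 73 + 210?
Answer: 4255038563/15584 ≈ 2.7304e+5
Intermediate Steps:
I = 283/6 (I = (73 + 210)/6 = (1/6)*283 = 283/6 ≈ 47.167)
W(Q, q) = 0
273048 - (141469/15584 + W(I, 399)) = 273048 - (141469/15584 + 0) = 273048 - 1*141469/15584 = 273048 - 141469/15584 = 4255038563/15584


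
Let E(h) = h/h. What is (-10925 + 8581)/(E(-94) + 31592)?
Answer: -2344/31593 ≈ -0.074194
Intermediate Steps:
E(h) = 1
(-10925 + 8581)/(E(-94) + 31592) = (-10925 + 8581)/(1 + 31592) = -2344/31593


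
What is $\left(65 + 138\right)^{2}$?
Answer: $41209$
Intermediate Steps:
$\left(65 + 138\right)^{2} = 203^{2} = 41209$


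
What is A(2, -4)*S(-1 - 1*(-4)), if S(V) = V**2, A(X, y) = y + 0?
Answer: -36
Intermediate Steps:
A(X, y) = y
A(2, -4)*S(-1 - 1*(-4)) = -4*(-1 - 1*(-4))**2 = -4*(-1 + 4)**2 = -4*3**2 = -4*9 = -36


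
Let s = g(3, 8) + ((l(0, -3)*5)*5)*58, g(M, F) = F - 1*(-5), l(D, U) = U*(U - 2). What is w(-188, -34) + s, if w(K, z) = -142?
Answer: 21621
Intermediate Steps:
l(D, U) = U*(-2 + U)
g(M, F) = 5 + F (g(M, F) = F + 5 = 5 + F)
s = 21763 (s = (5 + 8) + ((-3*(-2 - 3)*5)*5)*58 = 13 + ((-3*(-5)*5)*5)*58 = 13 + ((15*5)*5)*58 = 13 + (75*5)*58 = 13 + 375*58 = 13 + 21750 = 21763)
w(-188, -34) + s = -142 + 21763 = 21621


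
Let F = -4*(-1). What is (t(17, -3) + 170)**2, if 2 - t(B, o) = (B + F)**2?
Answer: 72361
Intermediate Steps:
F = 4
t(B, o) = 2 - (4 + B)**2 (t(B, o) = 2 - (B + 4)**2 = 2 - (4 + B)**2)
(t(17, -3) + 170)**2 = ((2 - (4 + 17)**2) + 170)**2 = ((2 - 1*21**2) + 170)**2 = ((2 - 1*441) + 170)**2 = ((2 - 441) + 170)**2 = (-439 + 170)**2 = (-269)**2 = 72361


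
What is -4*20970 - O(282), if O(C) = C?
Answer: -84162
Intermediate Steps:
-4*20970 - O(282) = -4*20970 - 1*282 = -83880 - 282 = -84162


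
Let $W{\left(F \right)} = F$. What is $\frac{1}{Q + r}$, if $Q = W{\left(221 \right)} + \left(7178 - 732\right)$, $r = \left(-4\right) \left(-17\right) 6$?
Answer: $\frac{1}{7075} \approx 0.00014134$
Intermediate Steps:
$r = 408$ ($r = 68 \cdot 6 = 408$)
$Q = 6667$ ($Q = 221 + \left(7178 - 732\right) = 221 + 6446 = 6667$)
$\frac{1}{Q + r} = \frac{1}{6667 + 408} = \frac{1}{7075}$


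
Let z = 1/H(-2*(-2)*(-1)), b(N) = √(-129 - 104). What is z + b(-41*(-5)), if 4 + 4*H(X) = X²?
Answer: ⅓ + I*√233 ≈ 0.33333 + 15.264*I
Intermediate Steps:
b(N) = I*√233 (b(N) = √(-233) = I*√233)
H(X) = -1 + X²/4
z = ⅓ (z = 1/(-1 + (-2*(-2)*(-1))²/4) = 1/(-1 + (4*(-1))²/4) = 1/(-1 + (¼)*(-4)²) = 1/(-1 + (¼)*16) = 1/(-1 + 4) = 1/3 = ⅓ ≈ 0.33333)
z + b(-41*(-5)) = ⅓ + I*√233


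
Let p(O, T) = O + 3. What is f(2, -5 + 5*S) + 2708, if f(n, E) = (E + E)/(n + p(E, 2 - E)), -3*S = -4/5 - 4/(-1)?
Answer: 21695/8 ≈ 2711.9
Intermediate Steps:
S = -16/15 (S = -(-4/5 - 4/(-1))/3 = -(-4*1/5 - 4*(-1))/3 = -(-4/5 + 4)/3 = -1/3*16/5 = -16/15 ≈ -1.0667)
p(O, T) = 3 + O
f(n, E) = 2*E/(3 + E + n) (f(n, E) = (E + E)/(n + (3 + E)) = (2*E)/(3 + E + n) = 2*E/(3 + E + n))
f(2, -5 + 5*S) + 2708 = 2*(-5 + 5*(-16/15))/(3 + (-5 + 5*(-16/15)) + 2) + 2708 = 2*(-5 - 16/3)/(3 + (-5 - 16/3) + 2) + 2708 = 2*(-31/3)/(3 - 31/3 + 2) + 2708 = 2*(-31/3)/(-16/3) + 2708 = 2*(-31/3)*(-3/16) + 2708 = 31/8 + 2708 = 21695/8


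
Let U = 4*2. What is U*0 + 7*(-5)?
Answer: -35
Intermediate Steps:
U = 8
U*0 + 7*(-5) = 8*0 + 7*(-5) = 0 - 35 = -35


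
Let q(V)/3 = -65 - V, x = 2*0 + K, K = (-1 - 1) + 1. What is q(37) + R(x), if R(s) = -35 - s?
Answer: -340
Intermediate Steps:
K = -1 (K = -2 + 1 = -1)
x = -1 (x = 2*0 - 1 = 0 - 1 = -1)
q(V) = -195 - 3*V (q(V) = 3*(-65 - V) = -195 - 3*V)
q(37) + R(x) = (-195 - 3*37) + (-35 - 1*(-1)) = (-195 - 111) + (-35 + 1) = -306 - 34 = -340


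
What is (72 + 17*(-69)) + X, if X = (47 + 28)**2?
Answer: 4524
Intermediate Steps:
X = 5625 (X = 75**2 = 5625)
(72 + 17*(-69)) + X = (72 + 17*(-69)) + 5625 = (72 - 1173) + 5625 = -1101 + 5625 = 4524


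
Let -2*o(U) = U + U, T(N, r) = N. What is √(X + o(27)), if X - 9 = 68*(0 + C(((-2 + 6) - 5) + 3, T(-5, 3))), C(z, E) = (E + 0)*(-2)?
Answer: √662 ≈ 25.729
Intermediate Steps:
o(U) = -U (o(U) = -(U + U)/2 = -U)
C(z, E) = -2*E (C(z, E) = E*(-2) = -2*E)
X = 689 (X = 9 + 68*(0 - 2*(-5)) = 9 + 68*(0 + 10) = 9 + 68*10 = 9 + 680 = 689)
√(X + o(27)) = √(689 - 1*27) = √(689 - 27) = √662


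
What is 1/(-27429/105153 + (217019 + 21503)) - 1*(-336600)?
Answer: 2814119216266451/8360425479 ≈ 3.3660e+5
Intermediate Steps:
1/(-27429/105153 + (217019 + 21503)) - 1*(-336600) = 1/(-27429*1/105153 + 238522) + 336600 = 1/(-9143/35051 + 238522) + 336600 = 1/(8360425479/35051) + 336600 = 35051/8360425479 + 336600 = 2814119216266451/8360425479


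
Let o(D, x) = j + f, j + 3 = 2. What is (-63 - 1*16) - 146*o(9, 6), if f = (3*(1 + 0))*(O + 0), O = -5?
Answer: 2257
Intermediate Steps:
j = -1 (j = -3 + 2 = -1)
f = -15 (f = (3*(1 + 0))*(-5 + 0) = (3*1)*(-5) = 3*(-5) = -15)
o(D, x) = -16 (o(D, x) = -1 - 15 = -16)
(-63 - 1*16) - 146*o(9, 6) = (-63 - 1*16) - 146*(-16) = (-63 - 16) + 2336 = -79 + 2336 = 2257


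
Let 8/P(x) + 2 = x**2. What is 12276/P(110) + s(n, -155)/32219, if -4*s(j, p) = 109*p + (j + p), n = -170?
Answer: 598125795744/32219 ≈ 1.8564e+7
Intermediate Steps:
s(j, p) = -55*p/2 - j/4 (s(j, p) = -(109*p + (j + p))/4 = -(j + 110*p)/4 = -55*p/2 - j/4)
P(x) = 8/(-2 + x**2)
12276/P(110) + s(n, -155)/32219 = 12276/((8/(-2 + 110**2))) + (-55/2*(-155) - 1/4*(-170))/32219 = 12276/((8/(-2 + 12100))) + (8525/2 + 85/2)*(1/32219) = 12276/((8/12098)) + 4305*(1/32219) = 12276/((8*(1/12098))) + 4305/32219 = 12276/(4/6049) + 4305/32219 = 12276*(6049/4) + 4305/32219 = 18564381 + 4305/32219 = 598125795744/32219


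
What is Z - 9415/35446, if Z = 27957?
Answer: 990954407/35446 ≈ 27957.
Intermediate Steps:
Z - 9415/35446 = 27957 - 9415/35446 = 990954407/35446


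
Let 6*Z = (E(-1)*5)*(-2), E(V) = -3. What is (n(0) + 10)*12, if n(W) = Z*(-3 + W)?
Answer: -60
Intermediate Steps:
Z = 5 (Z = (-3*5*(-2))/6 = (-15*(-2))/6 = (⅙)*30 = 5)
n(W) = -15 + 5*W (n(W) = 5*(-3 + W) = -15 + 5*W)
(n(0) + 10)*12 = ((-15 + 5*0) + 10)*12 = ((-15 + 0) + 10)*12 = (-15 + 10)*12 = -5*12 = -60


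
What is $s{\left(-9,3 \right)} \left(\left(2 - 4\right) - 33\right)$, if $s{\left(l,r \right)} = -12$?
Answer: $420$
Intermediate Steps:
$s{\left(-9,3 \right)} \left(\left(2 - 4\right) - 33\right) = - 12 \left(\left(2 - 4\right) - 33\right) = - 12 \left(-2 - 33\right) = \left(-12\right) \left(-35\right) = 420$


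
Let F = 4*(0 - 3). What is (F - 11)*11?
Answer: -253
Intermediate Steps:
F = -12 (F = 4*(-3) = -12)
(F - 11)*11 = (-12 - 11)*11 = -23*11 = -253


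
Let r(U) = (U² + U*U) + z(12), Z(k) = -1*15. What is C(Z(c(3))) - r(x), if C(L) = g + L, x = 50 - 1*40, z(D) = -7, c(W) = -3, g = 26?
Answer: -182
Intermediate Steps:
Z(k) = -15
x = 10 (x = 50 - 40 = 10)
C(L) = 26 + L
r(U) = -7 + 2*U² (r(U) = (U² + U*U) - 7 = (U² + U²) - 7 = 2*U² - 7 = -7 + 2*U²)
C(Z(c(3))) - r(x) = (26 - 15) - (-7 + 2*10²) = 11 - (-7 + 2*100) = 11 - (-7 + 200) = 11 - 1*193 = 11 - 193 = -182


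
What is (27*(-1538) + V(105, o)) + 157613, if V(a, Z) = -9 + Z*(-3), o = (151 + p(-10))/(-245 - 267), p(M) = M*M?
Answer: 59432689/512 ≈ 1.1608e+5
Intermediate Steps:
p(M) = M²
o = -251/512 (o = (151 + (-10)²)/(-245 - 267) = (151 + 100)/(-512) = 251*(-1/512) = -251/512 ≈ -0.49023)
V(a, Z) = -9 - 3*Z
(27*(-1538) + V(105, o)) + 157613 = (27*(-1538) + (-9 - 3*(-251/512))) + 157613 = (-41526 + (-9 + 753/512)) + 157613 = (-41526 - 3855/512) + 157613 = -21265167/512 + 157613 = 59432689/512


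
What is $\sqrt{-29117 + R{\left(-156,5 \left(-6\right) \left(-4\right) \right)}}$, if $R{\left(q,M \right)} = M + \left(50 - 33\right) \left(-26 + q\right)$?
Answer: $i \sqrt{32091} \approx 179.14 i$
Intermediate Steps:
$R{\left(q,M \right)} = -442 + M + 17 q$ ($R{\left(q,M \right)} = M + 17 \left(-26 + q\right) = M + \left(-442 + 17 q\right) = -442 + M + 17 q$)
$\sqrt{-29117 + R{\left(-156,5 \left(-6\right) \left(-4\right) \right)}} = \sqrt{-29117 + \left(-442 + 5 \left(-6\right) \left(-4\right) + 17 \left(-156\right)\right)} = \sqrt{-29117 - 2974} = \sqrt{-32091} = i \sqrt{32091}$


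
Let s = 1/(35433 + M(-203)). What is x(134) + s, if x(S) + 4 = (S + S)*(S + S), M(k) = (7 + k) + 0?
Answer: 2530721341/35237 ≈ 71820.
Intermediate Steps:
M(k) = 7 + k
s = 1/35237 (s = 1/(35433 + (7 - 203)) = 1/(35433 - 196) = 1/35237 ≈ 2.8379e-5)
x(S) = -4 + 4*S² (x(S) = -4 + (S + S)*(S + S) = -4 + (2*S)*(2*S) = -4 + 4*S²)
x(134) + s = (-4 + 4*134²) + 1/35237 = (-4 + 4*17956) + 1/35237 = (-4 + 71824) + 1/35237 = 71820 + 1/35237 = 2530721341/35237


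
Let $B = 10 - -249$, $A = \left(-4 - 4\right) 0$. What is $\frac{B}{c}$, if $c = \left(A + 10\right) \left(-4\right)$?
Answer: $- \frac{259}{40} \approx -6.475$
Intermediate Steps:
$A = 0$ ($A = \left(-8\right) 0 = 0$)
$B = 259$ ($B = 10 + 249 = 259$)
$c = -40$ ($c = \left(0 + 10\right) \left(-4\right) = 10 \left(-4\right) = -40$)
$\frac{B}{c} = \frac{259}{-40} = 259 \left(- \frac{1}{40}\right) = - \frac{259}{40}$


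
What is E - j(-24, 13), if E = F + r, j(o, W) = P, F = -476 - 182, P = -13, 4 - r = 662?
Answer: -1303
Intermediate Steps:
r = -658 (r = 4 - 1*662 = 4 - 662 = -658)
F = -658
j(o, W) = -13
E = -1316 (E = -658 - 658 = -1316)
E - j(-24, 13) = -1316 - 1*(-13) = -1316 + 13 = -1303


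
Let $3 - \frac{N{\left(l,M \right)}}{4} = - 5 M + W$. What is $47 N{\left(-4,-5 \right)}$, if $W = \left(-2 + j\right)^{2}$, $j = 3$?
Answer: $-4324$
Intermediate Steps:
$W = 1$ ($W = \left(-2 + 3\right)^{2} = 1^{2} = 1$)
$N{\left(l,M \right)} = 8 + 20 M$ ($N{\left(l,M \right)} = 12 - 4 \left(- 5 M + 1\right) = 12 - 4 \left(1 - 5 M\right) = 12 + \left(-4 + 20 M\right) = 8 + 20 M$)
$47 N{\left(-4,-5 \right)} = 47 \left(8 + 20 \left(-5\right)\right) = 47 \left(8 - 100\right) = 47 \left(-92\right) = -4324$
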